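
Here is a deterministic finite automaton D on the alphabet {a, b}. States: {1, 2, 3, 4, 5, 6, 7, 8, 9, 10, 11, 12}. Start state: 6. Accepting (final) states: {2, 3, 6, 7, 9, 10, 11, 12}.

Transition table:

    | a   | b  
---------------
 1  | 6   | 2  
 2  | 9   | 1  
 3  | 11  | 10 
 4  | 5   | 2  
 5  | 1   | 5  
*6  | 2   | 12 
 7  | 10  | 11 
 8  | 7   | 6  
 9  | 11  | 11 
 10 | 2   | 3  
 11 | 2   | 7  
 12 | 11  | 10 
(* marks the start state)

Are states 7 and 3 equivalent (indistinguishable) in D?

Yes

First remove the unreachable states {4,5,8}; 9 states remain.
P0 = {2,3,6,7,9,10,11,12} | {1}.
On input b, block {2,3,6,7,9,10,11,12} splits into {3,6,7,9,10,11,12} and {2}.
On input a, block {3,6,7,9,10,11,12} splits into {3,7,9,12} and {6,10,11}.
No further refinement is possible. Final partition (4 blocks): {3,7,9,12} | {1} | {2} | {6,10,11}.
7 and 3 lie in the same block of the stable partition, so they are equivalent — no string distinguishes them.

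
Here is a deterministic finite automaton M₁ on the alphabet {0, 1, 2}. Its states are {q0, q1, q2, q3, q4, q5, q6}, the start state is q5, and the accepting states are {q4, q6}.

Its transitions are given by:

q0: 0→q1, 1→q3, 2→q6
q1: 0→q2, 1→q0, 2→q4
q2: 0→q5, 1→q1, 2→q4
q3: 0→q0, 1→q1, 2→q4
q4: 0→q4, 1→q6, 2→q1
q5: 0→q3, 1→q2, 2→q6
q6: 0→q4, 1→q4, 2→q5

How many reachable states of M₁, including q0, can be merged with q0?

Every state is reachable, so we keep all 7.
Start with accepting vs non-accepting: {q4,q6} | {q0,q1,q2,q3,q5}.
Stable partition: {q4,q6} | {q0,q1,q2,q3,q5} — 2 equivalence classes.
The equivalence class containing q0 is {q0,q1,q2,q3,q5}, of size 5.

5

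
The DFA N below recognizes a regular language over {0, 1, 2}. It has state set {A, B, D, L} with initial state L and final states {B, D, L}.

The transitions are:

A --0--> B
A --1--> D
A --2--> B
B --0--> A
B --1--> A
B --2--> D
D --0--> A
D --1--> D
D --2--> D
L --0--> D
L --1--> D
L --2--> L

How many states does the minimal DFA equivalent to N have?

4

Every state is reachable, so we keep all 4.
Initial partition by acceptance: {B,D,L} | {A}.
On input 0, block {B,D,L} splits into {B,D} and {L}.
On input 1, block {B,D} splits into {D} and {B}.
The partition is now stable with 4 blocks: {D} | {A} | {L} | {B}.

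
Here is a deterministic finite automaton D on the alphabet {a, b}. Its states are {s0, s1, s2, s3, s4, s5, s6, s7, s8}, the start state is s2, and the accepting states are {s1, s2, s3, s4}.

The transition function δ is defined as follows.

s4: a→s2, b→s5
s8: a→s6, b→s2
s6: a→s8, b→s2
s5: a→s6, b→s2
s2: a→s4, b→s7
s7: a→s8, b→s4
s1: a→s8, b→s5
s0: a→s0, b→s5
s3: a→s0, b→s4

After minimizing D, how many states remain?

2

Reachable states from the start: {s2,s4,s5,s6,s7,s8}. Unreachable: {s0,s1,s3} — drop them.
P0 = {s2,s4} | {s5,s6,s7,s8}.
Stable partition: {s2,s4} | {s5,s6,s7,s8} — 2 equivalence classes.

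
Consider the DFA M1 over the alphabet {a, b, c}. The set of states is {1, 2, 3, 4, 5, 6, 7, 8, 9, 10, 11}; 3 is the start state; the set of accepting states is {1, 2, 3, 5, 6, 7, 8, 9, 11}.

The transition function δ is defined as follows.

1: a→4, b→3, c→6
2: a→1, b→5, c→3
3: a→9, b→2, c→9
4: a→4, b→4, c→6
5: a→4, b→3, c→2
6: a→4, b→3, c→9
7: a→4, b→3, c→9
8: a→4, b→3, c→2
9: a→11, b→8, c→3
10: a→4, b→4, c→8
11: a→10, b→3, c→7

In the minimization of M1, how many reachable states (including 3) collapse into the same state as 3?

Every state is reachable, so we keep all 11.
Start with accepting vs non-accepting: {1,2,3,5,6,7,8,9,11} | {4,10}.
Split {1,2,3,5,6,7,8,9,11} by δ(·,a) → {1,5,6,7,8,11} and {2,3,9}.
Refine {1,5,6,7,8,11} on symbol c: members go to different blocks, giving {5,6,7,8} and {1,11}.
Refine {2,3,9} on symbol a: members go to different blocks, giving {2,9} and {3}.
No further refinement is possible. Final partition (5 blocks): {5,6,7,8} | {4,10} | {2,9} | {1,11} | {3}.
The equivalence class containing 3 is {3}, of size 1.

1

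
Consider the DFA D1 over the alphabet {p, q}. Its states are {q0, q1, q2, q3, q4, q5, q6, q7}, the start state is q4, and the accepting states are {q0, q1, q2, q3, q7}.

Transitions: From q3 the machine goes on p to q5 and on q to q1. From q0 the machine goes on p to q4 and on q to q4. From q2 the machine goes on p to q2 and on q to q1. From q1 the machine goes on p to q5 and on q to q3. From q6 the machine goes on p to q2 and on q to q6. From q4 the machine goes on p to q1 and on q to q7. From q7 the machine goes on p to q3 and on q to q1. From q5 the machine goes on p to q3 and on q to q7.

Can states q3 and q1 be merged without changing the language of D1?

Yes

States {q0,q2,q6} cannot be reached from the start state, so discard them.
Initial partition by acceptance: {q1,q3,q7} | {q4,q5}.
Split {q1,q3,q7} by δ(·,p) → {q1,q3} and {q7}.
No further refinement is possible. Final partition (3 blocks): {q1,q3} | {q4,q5} | {q7}.
q3 and q1 lie in the same block of the stable partition, so they are equivalent — no string distinguishes them.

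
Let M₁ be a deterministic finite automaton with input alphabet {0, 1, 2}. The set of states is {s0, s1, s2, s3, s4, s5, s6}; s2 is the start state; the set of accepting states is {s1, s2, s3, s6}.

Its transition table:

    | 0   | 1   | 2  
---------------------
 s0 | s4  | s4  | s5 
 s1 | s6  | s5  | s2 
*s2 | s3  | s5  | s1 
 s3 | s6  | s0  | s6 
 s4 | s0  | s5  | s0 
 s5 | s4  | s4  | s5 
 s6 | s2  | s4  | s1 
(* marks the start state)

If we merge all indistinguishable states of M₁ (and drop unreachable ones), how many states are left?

All states are reachable from the start state.
Initial partition by acceptance: {s1,s2,s3,s6} | {s0,s4,s5}.
Stable partition: {s1,s2,s3,s6} | {s0,s4,s5} — 2 equivalence classes.

2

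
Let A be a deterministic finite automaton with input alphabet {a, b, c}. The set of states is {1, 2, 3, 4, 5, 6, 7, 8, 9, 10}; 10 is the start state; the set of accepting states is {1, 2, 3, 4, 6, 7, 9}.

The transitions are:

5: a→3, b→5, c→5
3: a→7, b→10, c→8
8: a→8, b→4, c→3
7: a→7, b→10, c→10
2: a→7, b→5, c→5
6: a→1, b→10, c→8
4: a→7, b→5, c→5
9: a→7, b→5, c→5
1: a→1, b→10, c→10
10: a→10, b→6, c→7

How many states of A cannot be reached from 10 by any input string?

BFS from 10 reaches {1, 3, 4, 5, 6, 7, 8, 10}; the 2 state(s) 2, 9 are never visited.

2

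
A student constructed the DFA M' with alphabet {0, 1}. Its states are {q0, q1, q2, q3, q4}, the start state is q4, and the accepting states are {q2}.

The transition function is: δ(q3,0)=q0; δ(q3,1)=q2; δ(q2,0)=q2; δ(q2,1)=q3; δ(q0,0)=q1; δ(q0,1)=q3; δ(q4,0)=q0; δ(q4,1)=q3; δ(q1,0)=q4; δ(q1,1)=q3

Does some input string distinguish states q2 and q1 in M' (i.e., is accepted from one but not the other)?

Yes

All states are reachable from the start state.
P0 = {q2} | {q0,q1,q3,q4}.
Split {q0,q1,q3,q4} by δ(·,1) → {q0,q1,q4} and {q3}.
The partition is now stable with 3 blocks: {q2} | {q0,q1,q4} | {q3}.
q2 and q1 end up in different blocks, so they are distinguishable. For instance, the string 'ε' is accepted from only q2.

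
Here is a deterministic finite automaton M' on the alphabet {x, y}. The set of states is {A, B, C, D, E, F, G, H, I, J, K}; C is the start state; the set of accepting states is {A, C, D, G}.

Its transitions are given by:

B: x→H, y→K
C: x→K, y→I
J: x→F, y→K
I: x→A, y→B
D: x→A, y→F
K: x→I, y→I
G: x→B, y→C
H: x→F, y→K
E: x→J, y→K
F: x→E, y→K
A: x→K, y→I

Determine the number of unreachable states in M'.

BFS from C reaches {A, B, C, E, F, H, I, J, K}; the 2 state(s) D, G are never visited.

2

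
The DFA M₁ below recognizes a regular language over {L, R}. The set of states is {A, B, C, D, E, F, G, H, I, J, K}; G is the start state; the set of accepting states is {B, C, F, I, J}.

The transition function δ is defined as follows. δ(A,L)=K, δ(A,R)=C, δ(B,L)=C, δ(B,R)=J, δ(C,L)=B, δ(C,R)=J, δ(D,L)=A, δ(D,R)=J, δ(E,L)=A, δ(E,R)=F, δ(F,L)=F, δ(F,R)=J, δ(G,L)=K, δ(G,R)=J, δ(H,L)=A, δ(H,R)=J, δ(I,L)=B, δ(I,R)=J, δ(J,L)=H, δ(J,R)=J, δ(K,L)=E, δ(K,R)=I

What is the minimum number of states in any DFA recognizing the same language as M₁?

4

First remove the unreachable states {D}; 10 states remain.
P0 = {B,C,F,I,J} | {A,E,G,H,K}.
Refine {B,C,F,I,J} on symbol L: members go to different blocks, giving {B,C,F,I} and {J}.
Refine {A,E,G,H,K} on symbol R: members go to different blocks, giving {A,E,K} and {G,H}.
Stable partition: {B,C,F,I} | {A,E,K} | {J} | {G,H} — 4 equivalence classes.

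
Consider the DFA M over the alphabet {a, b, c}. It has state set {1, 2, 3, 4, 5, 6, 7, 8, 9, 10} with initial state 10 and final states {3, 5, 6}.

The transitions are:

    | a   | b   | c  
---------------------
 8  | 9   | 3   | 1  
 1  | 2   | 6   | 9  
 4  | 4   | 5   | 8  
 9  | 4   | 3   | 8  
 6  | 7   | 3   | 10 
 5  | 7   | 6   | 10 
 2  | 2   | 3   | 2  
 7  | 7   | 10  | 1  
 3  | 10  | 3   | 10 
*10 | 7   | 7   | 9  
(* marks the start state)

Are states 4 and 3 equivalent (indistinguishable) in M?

Every state is reachable, so we keep all 10.
Start with accepting vs non-accepting: {3,5,6} | {1,2,4,7,8,9,10}.
On input b, block {1,2,4,7,8,9,10} splits into {1,2,4,8,9} and {7,10}.
The partition is now stable with 3 blocks: {3,5,6} | {1,2,4,8,9} | {7,10}.
4 and 3 end up in different blocks, so they are distinguishable. For instance, the string 'ε' is accepted from only 3.

No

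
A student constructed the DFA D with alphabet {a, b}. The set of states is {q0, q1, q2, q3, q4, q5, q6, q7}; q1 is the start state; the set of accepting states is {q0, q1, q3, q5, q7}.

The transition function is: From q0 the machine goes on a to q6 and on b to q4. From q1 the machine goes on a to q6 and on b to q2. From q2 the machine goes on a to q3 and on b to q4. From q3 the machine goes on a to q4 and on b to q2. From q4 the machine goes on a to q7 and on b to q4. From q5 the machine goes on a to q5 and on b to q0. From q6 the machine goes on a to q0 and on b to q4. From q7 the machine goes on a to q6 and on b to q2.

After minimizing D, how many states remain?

2

First remove the unreachable states {q5}; 7 states remain.
Start with accepting vs non-accepting: {q0,q1,q3,q7} | {q2,q4,q6}.
Stable partition: {q0,q1,q3,q7} | {q2,q4,q6} — 2 equivalence classes.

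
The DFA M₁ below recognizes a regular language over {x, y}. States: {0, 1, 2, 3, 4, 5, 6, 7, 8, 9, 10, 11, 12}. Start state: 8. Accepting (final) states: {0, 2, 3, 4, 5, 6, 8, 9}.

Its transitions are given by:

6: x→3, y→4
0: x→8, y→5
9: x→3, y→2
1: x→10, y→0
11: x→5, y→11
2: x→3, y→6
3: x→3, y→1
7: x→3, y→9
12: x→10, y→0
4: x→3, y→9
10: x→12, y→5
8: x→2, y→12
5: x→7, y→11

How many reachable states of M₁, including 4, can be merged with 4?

All states are reachable from the start state.
Start with accepting vs non-accepting: {0,2,3,4,5,6,8,9} | {1,7,10,11,12}.
Split {0,2,3,4,5,6,8,9} by δ(·,x) → {0,2,3,4,6,8,9} and {5}.
Refine {0,2,3,4,6,8,9} on symbol y: members go to different blocks, giving {2,4,6,9} and {3,8} and {0}.
Refine {1,7,10,11,12} on symbol x: members go to different blocks, giving {1,10,12} and {7} and {11}.
Split {1,10,12} by δ(·,y) → {1,12} and {10}.
Refine {3,8} on symbol x: members go to different blocks, giving {3} and {8}.
No further refinement is possible. Final partition (9 blocks): {2,4,6,9} | {1,12} | {5} | {3} | {0} | {7} | {11} | {10} | {8}.
The equivalence class containing 4 is {2,4,6,9}, of size 4.

4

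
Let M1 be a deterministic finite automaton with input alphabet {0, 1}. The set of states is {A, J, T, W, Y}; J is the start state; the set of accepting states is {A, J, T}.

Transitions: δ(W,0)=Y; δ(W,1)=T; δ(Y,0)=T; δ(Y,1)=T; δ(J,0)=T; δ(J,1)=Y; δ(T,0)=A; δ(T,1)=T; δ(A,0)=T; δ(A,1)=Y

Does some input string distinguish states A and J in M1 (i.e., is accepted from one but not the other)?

First remove the unreachable states {W}; 4 states remain.
Initial partition by acceptance: {A,J,T} | {Y}.
Refine {A,J,T} on symbol 1: members go to different blocks, giving {A,J} and {T}.
The partition is now stable with 3 blocks: {A,J} | {Y} | {T}.
A and J lie in the same block of the stable partition, so they are equivalent — no string distinguishes them.

No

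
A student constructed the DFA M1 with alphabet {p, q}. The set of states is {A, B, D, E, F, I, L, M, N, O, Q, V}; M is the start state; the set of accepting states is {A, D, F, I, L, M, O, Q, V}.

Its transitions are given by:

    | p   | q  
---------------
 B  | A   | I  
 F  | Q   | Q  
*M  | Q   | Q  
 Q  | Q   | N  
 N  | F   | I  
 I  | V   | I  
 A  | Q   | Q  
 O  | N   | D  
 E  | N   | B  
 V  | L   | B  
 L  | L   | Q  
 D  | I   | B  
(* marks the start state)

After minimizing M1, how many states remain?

First remove the unreachable states {D,E,O}; 9 states remain.
Start with accepting vs non-accepting: {A,F,I,L,M,Q,V} | {B,N}.
Refine {A,F,I,L,M,Q,V} on symbol q: members go to different blocks, giving {A,F,I,L,M} and {Q,V}.
On input p, block {A,F,I,L,M} splits into {A,F,I,M} and {L}.
Refine {A,F,I,M} on symbol q: members go to different blocks, giving {A,F,M} and {I}.
Split {Q,V} by δ(·,p) → {V} and {Q}.
The partition is now stable with 6 blocks: {A,F,M} | {B,N} | {V} | {L} | {I} | {Q}.

6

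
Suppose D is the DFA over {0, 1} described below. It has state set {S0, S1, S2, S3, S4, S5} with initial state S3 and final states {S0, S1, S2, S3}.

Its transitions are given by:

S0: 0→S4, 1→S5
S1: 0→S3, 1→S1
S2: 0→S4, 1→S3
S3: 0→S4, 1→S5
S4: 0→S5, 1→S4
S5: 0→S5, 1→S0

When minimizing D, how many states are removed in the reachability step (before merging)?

2

Starting at S3 and following transitions, the reachable set is {S0, S3, S4, S5}. That leaves S1, S2 unreachable — 2 in total.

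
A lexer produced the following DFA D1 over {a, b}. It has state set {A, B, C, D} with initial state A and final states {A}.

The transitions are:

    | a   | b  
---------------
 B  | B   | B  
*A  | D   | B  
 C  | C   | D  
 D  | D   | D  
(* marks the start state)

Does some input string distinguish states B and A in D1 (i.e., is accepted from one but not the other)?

States {C} cannot be reached from the start state, so discard them.
Start with accepting vs non-accepting: {A} | {B,D}.
No further refinement is possible. Final partition (2 blocks): {A} | {B,D}.
B and A end up in different blocks, so they are distinguishable. For instance, the string 'ε' is accepted from only A.

Yes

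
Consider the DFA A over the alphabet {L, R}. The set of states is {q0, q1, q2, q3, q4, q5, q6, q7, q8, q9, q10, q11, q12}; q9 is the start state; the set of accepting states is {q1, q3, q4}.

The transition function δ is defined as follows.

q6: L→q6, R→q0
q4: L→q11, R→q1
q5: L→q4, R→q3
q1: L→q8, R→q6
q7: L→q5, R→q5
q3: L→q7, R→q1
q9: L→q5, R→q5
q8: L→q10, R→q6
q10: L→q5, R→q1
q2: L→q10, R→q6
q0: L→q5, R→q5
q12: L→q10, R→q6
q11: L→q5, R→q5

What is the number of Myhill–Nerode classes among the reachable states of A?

First remove the unreachable states {q2,q12}; 11 states remain.
P0 = {q1,q3,q4} | {q0,q5,q6,q7,q8,q9,q10,q11}.
Refine {q1,q3,q4} on symbol R: members go to different blocks, giving {q3,q4} and {q1}.
Split {q0,q5,q6,q7,q8,q9,q10,q11} by δ(·,L) → {q0,q6,q7,q8,q9,q10,q11} and {q5}.
Refine {q0,q6,q7,q8,q9,q10,q11} on symbol L: members go to different blocks, giving {q0,q7,q9,q10,q11} and {q6,q8}.
On input R, block {q0,q7,q9,q10,q11} splits into {q0,q7,q9,q11} and {q10}.
Split {q6,q8} by δ(·,L) → {q6} and {q8}.
No further refinement is possible. Final partition (7 blocks): {q3,q4} | {q0,q7,q9,q11} | {q1} | {q5} | {q6} | {q10} | {q8}.

7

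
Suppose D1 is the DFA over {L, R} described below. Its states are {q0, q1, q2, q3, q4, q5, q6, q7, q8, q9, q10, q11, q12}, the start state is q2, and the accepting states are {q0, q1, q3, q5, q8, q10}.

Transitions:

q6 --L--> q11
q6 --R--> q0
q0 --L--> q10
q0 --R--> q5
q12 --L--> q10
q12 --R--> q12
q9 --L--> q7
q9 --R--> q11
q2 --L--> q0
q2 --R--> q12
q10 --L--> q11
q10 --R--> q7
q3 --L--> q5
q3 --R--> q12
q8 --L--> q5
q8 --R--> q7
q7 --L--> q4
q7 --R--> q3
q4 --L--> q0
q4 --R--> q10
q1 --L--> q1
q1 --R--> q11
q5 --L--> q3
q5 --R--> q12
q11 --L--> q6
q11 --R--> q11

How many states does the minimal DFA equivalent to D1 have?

Reachable states from the start: {q0,q2,q3,q4,q5,q6,q7,q10,q11,q12}. Unreachable: {q1,q8,q9} — drop them.
P0 = {q0,q3,q5,q10} | {q2,q4,q6,q7,q11,q12}.
Refine {q0,q3,q5,q10} on symbol L: members go to different blocks, giving {q0,q3,q5} and {q10}.
On input L, block {q0,q3,q5} splits into {q3,q5} and {q0}.
On input L, block {q2,q4,q6,q7,q11,q12} splits into {q6,q7,q11} and {q2,q4} and {q12}.
Refine {q6,q7,q11} on symbol L: members go to different blocks, giving {q6,q11} and {q7}.
Split {q6,q11} by δ(·,R) → {q6} and {q11}.
On input R, block {q2,q4} splits into {q2} and {q4}.
The partition is now stable with 9 blocks: {q3,q5} | {q6} | {q10} | {q0} | {q2} | {q12} | {q7} | {q11} | {q4}.

9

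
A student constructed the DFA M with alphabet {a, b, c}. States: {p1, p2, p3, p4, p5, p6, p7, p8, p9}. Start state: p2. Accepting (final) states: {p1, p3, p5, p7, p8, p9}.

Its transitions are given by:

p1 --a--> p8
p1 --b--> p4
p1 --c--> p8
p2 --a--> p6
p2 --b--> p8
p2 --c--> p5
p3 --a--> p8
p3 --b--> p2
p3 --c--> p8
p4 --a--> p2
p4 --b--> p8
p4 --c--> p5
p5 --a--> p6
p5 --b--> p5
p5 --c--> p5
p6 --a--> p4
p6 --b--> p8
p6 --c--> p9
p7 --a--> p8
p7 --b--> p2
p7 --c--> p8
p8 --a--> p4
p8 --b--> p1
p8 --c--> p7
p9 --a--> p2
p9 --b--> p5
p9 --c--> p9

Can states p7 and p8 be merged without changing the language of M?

First remove the unreachable states {p3}; 8 states remain.
Start with accepting vs non-accepting: {p1,p5,p7,p8,p9} | {p2,p4,p6}.
On input a, block {p1,p5,p7,p8,p9} splits into {p5,p8,p9} and {p1,p7}.
Split {p5,p8,p9} by δ(·,b) → {p5,p9} and {p8}.
No further refinement is possible. Final partition (4 blocks): {p5,p9} | {p2,p4,p6} | {p1,p7} | {p8}.
p7 and p8 end up in different blocks, so they are distinguishable. For instance, the string 'a' is accepted from only p7.

No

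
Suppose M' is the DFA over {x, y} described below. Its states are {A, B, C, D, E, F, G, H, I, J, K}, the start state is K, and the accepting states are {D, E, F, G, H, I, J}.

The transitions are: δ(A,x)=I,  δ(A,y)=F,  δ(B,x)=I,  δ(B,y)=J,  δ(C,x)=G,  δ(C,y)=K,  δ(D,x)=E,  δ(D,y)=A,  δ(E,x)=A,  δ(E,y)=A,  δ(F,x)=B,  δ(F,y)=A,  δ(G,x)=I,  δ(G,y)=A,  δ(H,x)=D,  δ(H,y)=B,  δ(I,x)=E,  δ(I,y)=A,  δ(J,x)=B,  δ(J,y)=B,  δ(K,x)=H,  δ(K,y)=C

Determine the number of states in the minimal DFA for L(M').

Every state is reachable, so we keep all 11.
P0 = {D,E,F,G,H,I,J} | {A,B,C,K}.
Split {D,E,F,G,H,I,J} by δ(·,x) → {D,G,H,I} and {E,F,J}.
Refine {D,G,H,I} on symbol x: members go to different blocks, giving {D,I} and {G,H}.
Split {A,B,C,K} by δ(·,x) → {A,B} and {C,K}.
The partition is now stable with 5 blocks: {D,I} | {A,B} | {E,F,J} | {G,H} | {C,K}.

5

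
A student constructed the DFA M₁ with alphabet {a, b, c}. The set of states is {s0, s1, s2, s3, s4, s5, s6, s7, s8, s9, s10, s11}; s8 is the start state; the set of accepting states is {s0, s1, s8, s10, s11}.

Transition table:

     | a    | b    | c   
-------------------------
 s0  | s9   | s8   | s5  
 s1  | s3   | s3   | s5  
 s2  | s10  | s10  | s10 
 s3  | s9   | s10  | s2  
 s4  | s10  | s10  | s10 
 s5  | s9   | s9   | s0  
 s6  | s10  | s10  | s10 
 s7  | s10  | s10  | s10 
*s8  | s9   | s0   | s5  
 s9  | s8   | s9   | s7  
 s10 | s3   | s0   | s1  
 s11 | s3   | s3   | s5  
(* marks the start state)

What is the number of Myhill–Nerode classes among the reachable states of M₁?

Reachable states from the start: {s0,s1,s2,s3,s5,s7,s8,s9,s10}. Unreachable: {s4,s6,s11} — drop them.
Initial partition by acceptance: {s0,s1,s8,s10} | {s2,s3,s5,s7,s9}.
Refine {s0,s1,s8,s10} on symbol b: members go to different blocks, giving {s0,s8,s10} and {s1}.
Refine {s0,s8,s10} on symbol c: members go to different blocks, giving {s0,s8} and {s10}.
Refine {s2,s3,s5,s7,s9} on symbol a: members go to different blocks, giving {s2,s7} and {s3,s5} and {s9}.
Refine {s3,s5} on symbol b: members go to different blocks, giving {s3} and {s5}.
No further refinement is possible. Final partition (7 blocks): {s0,s8} | {s2,s7} | {s1} | {s10} | {s3} | {s9} | {s5}.

7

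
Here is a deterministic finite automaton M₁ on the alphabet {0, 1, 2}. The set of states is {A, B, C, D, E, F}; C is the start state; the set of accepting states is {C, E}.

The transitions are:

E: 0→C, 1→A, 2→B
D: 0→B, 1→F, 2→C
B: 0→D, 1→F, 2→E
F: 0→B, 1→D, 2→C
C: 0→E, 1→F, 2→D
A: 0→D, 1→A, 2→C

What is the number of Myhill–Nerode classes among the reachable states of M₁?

P0 = {C,E} | {A,B,D,F}.
Stable partition: {C,E} | {A,B,D,F} — 2 equivalence classes.

2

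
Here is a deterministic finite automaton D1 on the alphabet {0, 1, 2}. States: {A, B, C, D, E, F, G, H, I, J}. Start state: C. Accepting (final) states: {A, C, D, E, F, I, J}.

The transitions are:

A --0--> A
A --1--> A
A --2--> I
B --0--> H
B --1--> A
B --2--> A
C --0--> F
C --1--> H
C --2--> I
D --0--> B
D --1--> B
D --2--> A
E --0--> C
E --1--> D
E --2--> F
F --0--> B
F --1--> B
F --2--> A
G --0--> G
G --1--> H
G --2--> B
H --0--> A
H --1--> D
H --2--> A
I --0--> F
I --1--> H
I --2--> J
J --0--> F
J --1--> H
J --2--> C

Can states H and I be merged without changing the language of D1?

No

Reachable states from the start: {A,B,C,D,F,H,I,J}. Unreachable: {E,G} — drop them.
Initial partition by acceptance: {A,C,D,F,I,J} | {B,H}.
Split {A,C,D,F,I,J} by δ(·,0) → {A,C,I,J} and {D,F}.
On input 0, block {A,C,I,J} splits into {C,I,J} and {A}.
Split {B,H} by δ(·,0) → {B} and {H}.
Stable partition: {C,I,J} | {B} | {D,F} | {A} | {H} — 5 equivalence classes.
H and I end up in different blocks, so they are distinguishable. For instance, the string 'ε' is accepted from only I.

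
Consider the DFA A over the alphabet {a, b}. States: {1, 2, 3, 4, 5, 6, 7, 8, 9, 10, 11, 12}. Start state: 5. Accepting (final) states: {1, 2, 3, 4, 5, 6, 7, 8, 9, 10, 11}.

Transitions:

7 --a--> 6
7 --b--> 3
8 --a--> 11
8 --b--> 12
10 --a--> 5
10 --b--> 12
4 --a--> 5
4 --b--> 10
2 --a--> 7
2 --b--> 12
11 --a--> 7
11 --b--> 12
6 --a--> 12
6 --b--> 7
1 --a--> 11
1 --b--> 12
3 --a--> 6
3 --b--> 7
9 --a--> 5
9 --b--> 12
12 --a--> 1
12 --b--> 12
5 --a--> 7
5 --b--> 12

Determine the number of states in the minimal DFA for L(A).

5

First remove the unreachable states {2,4,8,9,10}; 7 states remain.
Initial partition by acceptance: {1,3,5,6,7,11} | {12}.
Refine {1,3,5,6,7,11} on symbol a: members go to different blocks, giving {1,3,5,7,11} and {6}.
Split {1,3,5,7,11} by δ(·,a) → {1,5,11} and {3,7}.
Refine {1,5,11} on symbol a: members go to different blocks, giving {5,11} and {1}.
No further refinement is possible. Final partition (5 blocks): {5,11} | {12} | {6} | {3,7} | {1}.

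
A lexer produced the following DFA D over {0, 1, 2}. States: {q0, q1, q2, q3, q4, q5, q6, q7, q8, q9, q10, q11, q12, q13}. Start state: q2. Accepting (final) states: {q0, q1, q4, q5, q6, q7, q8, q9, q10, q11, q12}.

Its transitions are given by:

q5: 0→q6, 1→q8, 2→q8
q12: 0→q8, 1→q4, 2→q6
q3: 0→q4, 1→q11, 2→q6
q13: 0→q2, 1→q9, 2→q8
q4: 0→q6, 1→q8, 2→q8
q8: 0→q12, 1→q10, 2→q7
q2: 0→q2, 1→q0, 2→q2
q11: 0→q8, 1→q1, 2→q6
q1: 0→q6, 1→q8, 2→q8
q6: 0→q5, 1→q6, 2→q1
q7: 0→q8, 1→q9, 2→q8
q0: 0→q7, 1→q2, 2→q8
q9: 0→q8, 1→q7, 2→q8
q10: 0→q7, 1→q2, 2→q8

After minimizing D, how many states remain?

7

States {q3,q11,q13} cannot be reached from the start state, so discard them.
P0 = {q0,q1,q4,q5,q6,q7,q8,q9,q10,q12} | {q2}.
On input 1, block {q0,q1,q4,q5,q6,q7,q8,q9,q10,q12} splits into {q1,q4,q5,q6,q7,q8,q9,q12} and {q0,q10}.
Split {q1,q4,q5,q6,q7,q8,q9,q12} by δ(·,1) → {q1,q4,q5,q6,q7,q9,q12} and {q8}.
Split {q1,q4,q5,q6,q7,q9,q12} by δ(·,0) → {q1,q4,q5,q6} and {q7,q9,q12}.
On input 1, block {q1,q4,q5,q6} splits into {q1,q4,q5} and {q6}.
Split {q7,q9,q12} by δ(·,1) → {q7,q9} and {q12}.
The partition is now stable with 7 blocks: {q1,q4,q5} | {q2} | {q0,q10} | {q8} | {q7,q9} | {q6} | {q12}.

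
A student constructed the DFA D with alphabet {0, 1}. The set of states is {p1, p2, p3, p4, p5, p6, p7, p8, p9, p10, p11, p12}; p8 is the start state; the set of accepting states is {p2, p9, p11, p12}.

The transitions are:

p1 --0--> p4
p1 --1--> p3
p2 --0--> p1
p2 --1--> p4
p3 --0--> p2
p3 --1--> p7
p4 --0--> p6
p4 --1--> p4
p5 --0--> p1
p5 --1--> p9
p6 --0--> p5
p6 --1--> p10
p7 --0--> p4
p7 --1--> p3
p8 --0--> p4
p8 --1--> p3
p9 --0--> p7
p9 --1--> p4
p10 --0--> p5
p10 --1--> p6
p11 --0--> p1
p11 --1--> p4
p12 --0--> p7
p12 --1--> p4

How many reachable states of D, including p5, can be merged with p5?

1

First remove the unreachable states {p11,p12}; 10 states remain.
P0 = {p2,p9} | {p1,p3,p4,p5,p6,p7,p8,p10}.
Refine {p1,p3,p4,p5,p6,p7,p8,p10} on symbol 0: members go to different blocks, giving {p1,p4,p5,p6,p7,p8,p10} and {p3}.
Refine {p1,p4,p5,p6,p7,p8,p10} on symbol 1: members go to different blocks, giving {p1,p7,p8} and {p4,p6,p10} and {p5}.
On input 0, block {p4,p6,p10} splits into {p6,p10} and {p4}.
Stable partition: {p2,p9} | {p1,p7,p8} | {p3} | {p6,p10} | {p5} | {p4} — 6 equivalence classes.
State p5 belongs to the block {p5}, which has 1 states.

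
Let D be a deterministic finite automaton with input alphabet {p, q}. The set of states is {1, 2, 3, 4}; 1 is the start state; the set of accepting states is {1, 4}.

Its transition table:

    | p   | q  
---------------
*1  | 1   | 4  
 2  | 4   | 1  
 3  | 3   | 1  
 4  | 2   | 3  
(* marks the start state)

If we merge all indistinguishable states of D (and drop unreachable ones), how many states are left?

P0 = {1,4} | {2,3}.
On input p, block {1,4} splits into {1} and {4}.
Refine {2,3} on symbol p: members go to different blocks, giving {2} and {3}.
The partition is now stable with 4 blocks: {1} | {2} | {4} | {3}.

4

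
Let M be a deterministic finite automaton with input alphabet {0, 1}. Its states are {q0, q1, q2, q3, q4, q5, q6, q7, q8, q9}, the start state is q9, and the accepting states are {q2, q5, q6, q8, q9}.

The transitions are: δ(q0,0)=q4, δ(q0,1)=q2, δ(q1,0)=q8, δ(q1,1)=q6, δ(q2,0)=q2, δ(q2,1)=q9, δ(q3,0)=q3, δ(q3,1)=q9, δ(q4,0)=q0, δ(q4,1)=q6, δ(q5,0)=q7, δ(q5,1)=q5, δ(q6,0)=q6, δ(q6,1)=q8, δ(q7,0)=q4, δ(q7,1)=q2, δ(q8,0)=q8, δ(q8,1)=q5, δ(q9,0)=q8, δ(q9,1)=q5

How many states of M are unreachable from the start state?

2

Starting at q9 and following transitions, the reachable set is {q0, q2, q4, q5, q6, q7, q8, q9}. That leaves q1, q3 unreachable — 2 in total.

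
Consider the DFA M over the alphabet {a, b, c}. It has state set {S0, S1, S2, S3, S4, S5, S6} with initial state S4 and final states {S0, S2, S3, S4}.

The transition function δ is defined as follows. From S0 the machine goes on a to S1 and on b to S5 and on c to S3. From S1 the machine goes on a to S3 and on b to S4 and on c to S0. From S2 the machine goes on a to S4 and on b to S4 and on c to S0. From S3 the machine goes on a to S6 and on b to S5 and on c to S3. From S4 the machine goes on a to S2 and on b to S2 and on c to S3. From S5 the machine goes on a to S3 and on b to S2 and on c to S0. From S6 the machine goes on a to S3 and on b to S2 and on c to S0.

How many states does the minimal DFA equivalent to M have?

Every state is reachable, so we keep all 7.
P0 = {S0,S2,S3,S4} | {S1,S5,S6}.
Refine {S0,S2,S3,S4} on symbol a: members go to different blocks, giving {S0,S3} and {S2,S4}.
Stable partition: {S0,S3} | {S1,S5,S6} | {S2,S4} — 3 equivalence classes.

3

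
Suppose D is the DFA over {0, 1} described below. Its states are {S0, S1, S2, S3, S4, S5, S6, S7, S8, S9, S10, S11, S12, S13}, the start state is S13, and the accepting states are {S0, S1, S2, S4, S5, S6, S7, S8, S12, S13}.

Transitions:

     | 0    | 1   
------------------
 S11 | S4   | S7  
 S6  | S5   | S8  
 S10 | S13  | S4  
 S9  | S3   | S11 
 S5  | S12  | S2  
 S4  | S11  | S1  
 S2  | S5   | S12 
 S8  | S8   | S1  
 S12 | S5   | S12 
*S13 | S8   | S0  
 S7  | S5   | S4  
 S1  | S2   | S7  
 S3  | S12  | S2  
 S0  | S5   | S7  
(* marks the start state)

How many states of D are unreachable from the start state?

4

BFS from S13 reaches {S0, S1, S2, S4, S5, S7, S8, S11, S12, S13}; the 4 state(s) S3, S6, S9, S10 are never visited.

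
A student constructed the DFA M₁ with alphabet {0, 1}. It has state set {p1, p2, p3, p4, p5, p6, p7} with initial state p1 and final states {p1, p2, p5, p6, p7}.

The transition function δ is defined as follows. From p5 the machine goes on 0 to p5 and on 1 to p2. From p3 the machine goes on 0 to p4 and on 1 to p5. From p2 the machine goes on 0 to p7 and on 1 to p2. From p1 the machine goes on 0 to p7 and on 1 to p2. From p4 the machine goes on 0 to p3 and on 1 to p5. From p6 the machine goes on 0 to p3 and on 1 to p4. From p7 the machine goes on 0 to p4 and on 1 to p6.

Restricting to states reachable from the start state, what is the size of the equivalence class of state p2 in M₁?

2

Start with accepting vs non-accepting: {p1,p2,p5,p6,p7} | {p3,p4}.
On input 0, block {p1,p2,p5,p6,p7} splits into {p1,p2,p5} and {p6,p7}.
Refine {p1,p2,p5} on symbol 0: members go to different blocks, giving {p1,p2} and {p5}.
Refine {p6,p7} on symbol 1: members go to different blocks, giving {p6} and {p7}.
No further refinement is possible. Final partition (5 blocks): {p1,p2} | {p3,p4} | {p6} | {p5} | {p7}.
State p2 belongs to the block {p1,p2}, which has 2 states.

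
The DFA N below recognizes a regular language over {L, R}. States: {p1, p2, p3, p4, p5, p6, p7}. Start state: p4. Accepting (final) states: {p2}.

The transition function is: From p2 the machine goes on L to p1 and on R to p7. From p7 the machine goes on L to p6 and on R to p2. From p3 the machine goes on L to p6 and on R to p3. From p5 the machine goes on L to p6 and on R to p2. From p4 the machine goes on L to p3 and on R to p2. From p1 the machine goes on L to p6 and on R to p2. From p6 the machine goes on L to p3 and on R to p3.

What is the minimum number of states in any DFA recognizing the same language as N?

First remove the unreachable states {p5}; 6 states remain.
Start with accepting vs non-accepting: {p2} | {p1,p3,p4,p6,p7}.
On input R, block {p1,p3,p4,p6,p7} splits into {p1,p4,p7} and {p3,p6}.
The partition is now stable with 3 blocks: {p2} | {p1,p4,p7} | {p3,p6}.

3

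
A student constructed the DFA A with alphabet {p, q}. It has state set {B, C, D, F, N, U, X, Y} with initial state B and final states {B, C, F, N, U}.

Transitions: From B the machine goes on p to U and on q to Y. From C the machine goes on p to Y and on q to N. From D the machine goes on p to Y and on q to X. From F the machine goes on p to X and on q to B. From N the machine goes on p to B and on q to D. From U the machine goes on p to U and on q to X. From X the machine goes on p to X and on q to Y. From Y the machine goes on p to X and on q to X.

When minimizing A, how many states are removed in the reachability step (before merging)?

4

BFS from B reaches {B, U, X, Y}; the 4 state(s) C, D, F, N are never visited.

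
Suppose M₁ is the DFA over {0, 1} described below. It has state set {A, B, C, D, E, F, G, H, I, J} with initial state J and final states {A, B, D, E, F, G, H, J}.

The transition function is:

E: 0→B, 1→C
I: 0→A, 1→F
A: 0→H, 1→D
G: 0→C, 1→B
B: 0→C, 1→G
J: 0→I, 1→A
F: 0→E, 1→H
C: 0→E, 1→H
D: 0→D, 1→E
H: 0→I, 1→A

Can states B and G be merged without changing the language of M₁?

Every state is reachable, so we keep all 10.
Initial partition by acceptance: {A,B,D,E,F,G,H,J} | {C,I}.
Refine {A,B,D,E,F,G,H,J} on symbol 0: members go to different blocks, giving {A,D,E,F} and {B,G,H,J}.
On input 0, block {A,D,E,F} splits into {A,E} and {D,F}.
Refine {A,E} on symbol 1: members go to different blocks, giving {A} and {E}.
Refine {C,I} on symbol 0: members go to different blocks, giving {C} and {I}.
On input 0, block {B,G,H,J} splits into {B,G} and {H,J}.
Refine {D,F} on symbol 0: members go to different blocks, giving {D} and {F}.
The partition is now stable with 8 blocks: {A} | {C} | {B,G} | {D} | {E} | {I} | {H,J} | {F}.
B and G lie in the same block of the stable partition, so they are equivalent — no string distinguishes them.

Yes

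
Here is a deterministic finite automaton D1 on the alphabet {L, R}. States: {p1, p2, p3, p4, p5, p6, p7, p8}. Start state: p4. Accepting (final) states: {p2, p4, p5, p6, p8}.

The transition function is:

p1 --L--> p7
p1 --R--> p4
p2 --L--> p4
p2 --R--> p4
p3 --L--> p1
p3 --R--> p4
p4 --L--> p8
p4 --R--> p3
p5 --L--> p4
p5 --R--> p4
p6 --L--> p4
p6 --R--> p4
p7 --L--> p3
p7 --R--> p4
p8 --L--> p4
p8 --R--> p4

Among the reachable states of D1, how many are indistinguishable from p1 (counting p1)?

3

States {p2,p5,p6} cannot be reached from the start state, so discard them.
Start with accepting vs non-accepting: {p4,p8} | {p1,p3,p7}.
On input R, block {p4,p8} splits into {p4} and {p8}.
No further refinement is possible. Final partition (3 blocks): {p4} | {p1,p3,p7} | {p8}.
The equivalence class containing p1 is {p1,p3,p7}, of size 3.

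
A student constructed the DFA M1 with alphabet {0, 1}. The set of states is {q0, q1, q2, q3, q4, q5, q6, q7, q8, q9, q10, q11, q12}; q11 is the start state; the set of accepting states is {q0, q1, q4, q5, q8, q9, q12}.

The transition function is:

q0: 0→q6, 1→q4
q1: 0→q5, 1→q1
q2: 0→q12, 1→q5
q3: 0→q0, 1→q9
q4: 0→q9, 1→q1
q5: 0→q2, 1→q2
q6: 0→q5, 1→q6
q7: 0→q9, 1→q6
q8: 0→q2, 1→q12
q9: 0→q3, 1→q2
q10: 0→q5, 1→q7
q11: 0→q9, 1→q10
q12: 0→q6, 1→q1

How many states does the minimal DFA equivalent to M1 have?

Reachable states from the start: {q0,q1,q2,q3,q4,q5,q6,q7,q9,q10,q11,q12}. Unreachable: {q8} — drop them.
P0 = {q0,q1,q4,q5,q9,q12} | {q2,q3,q6,q7,q10,q11}.
On input 0, block {q0,q1,q4,q5,q9,q12} splits into {q0,q5,q9,q12} and {q1,q4}.
Refine {q0,q5,q9,q12} on symbol 1: members go to different blocks, giving {q0,q12} and {q5,q9}.
Refine {q2,q3,q6,q7,q10,q11} on symbol 0: members go to different blocks, giving {q6,q7,q10,q11} and {q2,q3}.
No further refinement is possible. Final partition (5 blocks): {q0,q12} | {q6,q7,q10,q11} | {q1,q4} | {q5,q9} | {q2,q3}.

5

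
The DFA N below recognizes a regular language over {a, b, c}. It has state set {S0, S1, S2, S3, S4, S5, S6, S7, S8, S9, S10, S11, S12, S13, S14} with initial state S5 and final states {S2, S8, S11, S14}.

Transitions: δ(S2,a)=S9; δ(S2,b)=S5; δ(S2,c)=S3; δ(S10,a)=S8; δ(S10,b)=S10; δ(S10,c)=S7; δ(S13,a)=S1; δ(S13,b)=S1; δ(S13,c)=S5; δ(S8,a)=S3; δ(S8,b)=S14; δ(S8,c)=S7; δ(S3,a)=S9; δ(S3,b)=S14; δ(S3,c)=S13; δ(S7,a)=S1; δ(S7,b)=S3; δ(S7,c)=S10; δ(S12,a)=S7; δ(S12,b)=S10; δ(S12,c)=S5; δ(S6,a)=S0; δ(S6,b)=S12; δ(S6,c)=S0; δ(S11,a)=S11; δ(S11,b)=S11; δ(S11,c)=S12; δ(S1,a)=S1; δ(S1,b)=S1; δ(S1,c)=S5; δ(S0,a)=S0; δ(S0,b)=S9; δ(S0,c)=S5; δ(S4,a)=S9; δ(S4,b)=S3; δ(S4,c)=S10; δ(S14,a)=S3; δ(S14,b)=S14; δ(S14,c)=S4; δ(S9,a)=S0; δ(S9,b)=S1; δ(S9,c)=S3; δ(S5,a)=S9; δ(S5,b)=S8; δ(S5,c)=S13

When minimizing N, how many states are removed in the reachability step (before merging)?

4

No path from S5 leads to S2, S6, S11, S12; the other 11 states are all reachable.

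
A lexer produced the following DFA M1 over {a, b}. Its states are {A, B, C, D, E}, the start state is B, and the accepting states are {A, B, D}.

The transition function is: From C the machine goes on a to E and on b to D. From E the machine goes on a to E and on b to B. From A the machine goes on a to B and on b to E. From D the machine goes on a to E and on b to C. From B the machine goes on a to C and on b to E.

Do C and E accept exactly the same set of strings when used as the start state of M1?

Yes

States {A} cannot be reached from the start state, so discard them.
Start with accepting vs non-accepting: {B,D} | {C,E}.
No further refinement is possible. Final partition (2 blocks): {B,D} | {C,E}.
C and E lie in the same block of the stable partition, so they are equivalent — no string distinguishes them.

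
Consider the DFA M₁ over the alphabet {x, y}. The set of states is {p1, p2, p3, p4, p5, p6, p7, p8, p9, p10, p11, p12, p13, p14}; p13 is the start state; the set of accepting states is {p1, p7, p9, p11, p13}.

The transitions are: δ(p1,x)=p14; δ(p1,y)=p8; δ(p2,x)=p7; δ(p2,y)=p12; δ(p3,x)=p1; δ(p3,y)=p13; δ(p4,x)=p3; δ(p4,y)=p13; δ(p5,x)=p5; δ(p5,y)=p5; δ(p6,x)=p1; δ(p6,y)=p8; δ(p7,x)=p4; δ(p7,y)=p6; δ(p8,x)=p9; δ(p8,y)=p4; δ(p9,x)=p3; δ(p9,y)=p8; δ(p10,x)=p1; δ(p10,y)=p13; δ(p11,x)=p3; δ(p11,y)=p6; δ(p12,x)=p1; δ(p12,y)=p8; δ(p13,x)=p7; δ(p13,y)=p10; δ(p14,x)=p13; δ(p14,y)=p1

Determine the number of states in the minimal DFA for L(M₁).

First remove the unreachable states {p2,p5,p11,p12}; 10 states remain.
P0 = {p1,p7,p9,p13} | {p3,p4,p6,p8,p10,p14}.
On input x, block {p1,p7,p9,p13} splits into {p1,p7,p9} and {p13}.
On input x, block {p3,p4,p6,p8,p10,p14} splits into {p3,p6,p8,p10} and {p4} and {p14}.
Split {p1,p7,p9} by δ(·,x) → {p1} and {p7} and {p9}.
Refine {p3,p6,p8,p10} on symbol x: members go to different blocks, giving {p3,p6,p10} and {p8}.
Split {p3,p6,p10} by δ(·,y) → {p3,p10} and {p6}.
Stable partition: {p1} | {p3,p10} | {p13} | {p4} | {p14} | {p7} | {p9} | {p8} | {p6} — 9 equivalence classes.

9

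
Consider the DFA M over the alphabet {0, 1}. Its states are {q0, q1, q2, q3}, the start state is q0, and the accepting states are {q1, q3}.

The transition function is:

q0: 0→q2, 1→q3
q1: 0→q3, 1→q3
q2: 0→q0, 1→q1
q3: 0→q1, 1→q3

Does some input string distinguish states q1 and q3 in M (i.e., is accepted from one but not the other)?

All states are reachable from the start state.
Start with accepting vs non-accepting: {q1,q3} | {q0,q2}.
No further refinement is possible. Final partition (2 blocks): {q1,q3} | {q0,q2}.
q1 and q3 lie in the same block of the stable partition, so they are equivalent — no string distinguishes them.

No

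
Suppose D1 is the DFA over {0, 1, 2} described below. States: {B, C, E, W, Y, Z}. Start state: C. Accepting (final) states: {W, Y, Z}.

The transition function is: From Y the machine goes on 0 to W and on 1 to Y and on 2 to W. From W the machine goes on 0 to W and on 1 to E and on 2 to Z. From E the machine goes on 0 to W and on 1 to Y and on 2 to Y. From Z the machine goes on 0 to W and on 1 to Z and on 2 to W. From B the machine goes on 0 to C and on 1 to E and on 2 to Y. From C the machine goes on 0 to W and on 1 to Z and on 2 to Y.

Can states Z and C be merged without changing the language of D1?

States {B} cannot be reached from the start state, so discard them.
Initial partition by acceptance: {W,Y,Z} | {C,E}.
Refine {W,Y,Z} on symbol 1: members go to different blocks, giving {Y,Z} and {W}.
The partition is now stable with 3 blocks: {Y,Z} | {C,E} | {W}.
Z and C end up in different blocks, so they are distinguishable. For instance, the string 'ε' is accepted from only Z.

No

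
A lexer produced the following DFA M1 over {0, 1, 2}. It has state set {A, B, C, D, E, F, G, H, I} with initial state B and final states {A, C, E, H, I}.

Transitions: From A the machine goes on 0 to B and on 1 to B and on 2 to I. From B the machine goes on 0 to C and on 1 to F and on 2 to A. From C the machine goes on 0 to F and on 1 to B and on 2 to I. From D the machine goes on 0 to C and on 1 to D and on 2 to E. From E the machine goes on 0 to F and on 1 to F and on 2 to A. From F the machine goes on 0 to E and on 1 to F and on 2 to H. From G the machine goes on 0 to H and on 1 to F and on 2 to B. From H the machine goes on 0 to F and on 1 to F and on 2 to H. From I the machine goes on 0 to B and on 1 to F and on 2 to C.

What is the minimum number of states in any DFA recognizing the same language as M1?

2

Reachable states from the start: {A,B,C,E,F,H,I}. Unreachable: {D,G} — drop them.
P0 = {A,C,E,H,I} | {B,F}.
The partition is now stable with 2 blocks: {A,C,E,H,I} | {B,F}.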